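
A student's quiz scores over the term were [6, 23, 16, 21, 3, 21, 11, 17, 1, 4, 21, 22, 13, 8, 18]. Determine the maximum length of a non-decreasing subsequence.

6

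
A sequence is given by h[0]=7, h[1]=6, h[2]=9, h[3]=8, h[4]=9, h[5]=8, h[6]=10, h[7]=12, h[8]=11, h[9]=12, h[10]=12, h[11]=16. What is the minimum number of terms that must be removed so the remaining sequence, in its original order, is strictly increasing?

Fewest deletions = n − (longest strictly increasing subsequence).
Patience tails:
7 → extends → [7]
6 → replaces 7 → [6]
9 → extends → [6, 9]
8 → replaces 9 → [6, 8]
9 → extends → [6, 8, 9]
8 → already a tail → [6, 8, 9]
10 → extends → [6, 8, 9, 10]
12 → extends → [6, 8, 9, 10, 12]
11 → replaces 12 → [6, 8, 9, 10, 11]
12 → extends → [6, 8, 9, 10, 11, 12]
12 → already a tail → [6, 8, 9, 10, 11, 12]
16 → extends → [6, 8, 9, 10, 11, 12, 16]
Longest strictly increasing subsequence has length 7, so deletions = 12 − 7 = 5.

5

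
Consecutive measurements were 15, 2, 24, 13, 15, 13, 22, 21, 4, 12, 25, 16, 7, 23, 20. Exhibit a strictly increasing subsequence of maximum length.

2, 13, 15, 22, 25

Patience tails give the LIS length; then backtrack through the dp parents:
15 → extends → [15]
2 → replaces 15 → [2]
24 → extends → [2, 24]
13 → replaces 24 → [2, 13]
15 → extends → [2, 13, 15]
13 → already a tail → [2, 13, 15]
22 → extends → [2, 13, 15, 22]
21 → replaces 22 → [2, 13, 15, 21]
4 → replaces 13 → [2, 4, 15, 21]
12 → replaces 15 → [2, 4, 12, 21]
25 → extends → [2, 4, 12, 21, 25]
16 → replaces 21 → [2, 4, 12, 16, 25]
7 → replaces 12 → [2, 4, 7, 16, 25]
23 → replaces 25 → [2, 4, 7, 16, 23]
20 → replaces 23 → [2, 4, 7, 16, 20]
Length 5; one witness is 2, 13, 15, 22, 25.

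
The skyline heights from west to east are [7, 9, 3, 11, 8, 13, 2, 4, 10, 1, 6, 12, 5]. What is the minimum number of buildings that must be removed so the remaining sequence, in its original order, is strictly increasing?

Fewest deletions = n − (longest strictly increasing subsequence).
Patience tails:
7 → extends → [7]
9 → extends → [7, 9]
3 → replaces 7 → [3, 9]
11 → extends → [3, 9, 11]
8 → replaces 9 → [3, 8, 11]
13 → extends → [3, 8, 11, 13]
2 → replaces 3 → [2, 8, 11, 13]
4 → replaces 8 → [2, 4, 11, 13]
10 → replaces 11 → [2, 4, 10, 13]
1 → replaces 2 → [1, 4, 10, 13]
6 → replaces 10 → [1, 4, 6, 13]
12 → replaces 13 → [1, 4, 6, 12]
5 → replaces 6 → [1, 4, 5, 12]
Longest strictly increasing subsequence has length 4, so deletions = 13 − 4 = 9.

9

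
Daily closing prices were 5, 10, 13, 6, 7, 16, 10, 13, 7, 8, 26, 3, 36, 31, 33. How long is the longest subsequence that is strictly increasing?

8

Track the smallest tail for each achievable length (strict):
5 → extends → [5]
10 → extends → [5, 10]
13 → extends → [5, 10, 13]
6 → replaces 10 → [5, 6, 13]
7 → replaces 13 → [5, 6, 7]
16 → extends → [5, 6, 7, 16]
10 → replaces 16 → [5, 6, 7, 10]
13 → extends → [5, 6, 7, 10, 13]
7 → already a tail → [5, 6, 7, 10, 13]
8 → replaces 10 → [5, 6, 7, 8, 13]
26 → extends → [5, 6, 7, 8, 13, 26]
3 → replaces 5 → [3, 6, 7, 8, 13, 26]
36 → extends → [3, 6, 7, 8, 13, 26, 36]
31 → replaces 36 → [3, 6, 7, 8, 13, 26, 31]
33 → extends → [3, 6, 7, 8, 13, 26, 31, 33]
Eight tails, so the longest strictly increasing subsequence has length 8 (e.g. 5, 6, 7, 10, 13, 26, 31, 33).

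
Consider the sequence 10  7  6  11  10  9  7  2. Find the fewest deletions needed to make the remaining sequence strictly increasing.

Fewest deletions = n − (longest strictly increasing subsequence).
Patience tails:
10 → extends → [10]
7 → replaces 10 → [7]
6 → replaces 7 → [6]
11 → extends → [6, 11]
10 → replaces 11 → [6, 10]
9 → replaces 10 → [6, 9]
7 → replaces 9 → [6, 7]
2 → replaces 6 → [2, 7]
Longest strictly increasing subsequence has length 2, so deletions = 8 − 2 = 6.

6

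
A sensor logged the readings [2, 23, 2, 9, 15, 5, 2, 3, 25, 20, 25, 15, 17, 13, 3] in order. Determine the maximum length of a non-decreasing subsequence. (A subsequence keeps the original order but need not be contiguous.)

6

Let dp[i] be the length of the longest such subsequence ending at index i:
i:      1  2  3  4  5  6  7  8  9 10 11 12 13 14 15
a[i]:   2 23  2  9 15  5  2  3 25 20 25 15 17 13  3
dp:     1  2  2  3  4  3  3  4  5  5  6  5  6  5  5
Maximum dp value is 6.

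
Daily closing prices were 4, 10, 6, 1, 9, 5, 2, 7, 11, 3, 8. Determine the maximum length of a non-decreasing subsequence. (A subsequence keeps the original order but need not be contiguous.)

4

Let dp[i] be the length of the longest such subsequence ending at index i:
i:      1  2  3  4  5  6  7  8  9 10 11
a[i]:   4 10  6  1  9  5  2  7 11  3  8
dp:     1  2  2  1  3  2  2  3  4  3  4
Maximum dp value is 4.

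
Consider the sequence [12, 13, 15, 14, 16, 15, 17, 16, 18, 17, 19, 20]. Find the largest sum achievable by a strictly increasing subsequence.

Let S[i] be the best sum of a strictly increasing subsequence ending at i:
i:       1   2   3   4   5   6   7   8   9  10  11  12
a[i]:   12  13  15  14  16  15  17  16  18  17  19  20
S:      12  25  40  39  56  54  73  70  91  87 110 130
Maximum is 130 (e.g. 12 + 13 + 15 + 16 + 17 + 18 + 19 + 20).

130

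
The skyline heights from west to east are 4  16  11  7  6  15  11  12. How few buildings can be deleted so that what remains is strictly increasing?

Fewest deletions = n − (longest strictly increasing subsequence).
Patience tails:
4 → extends → [4]
16 → extends → [4, 16]
11 → replaces 16 → [4, 11]
7 → replaces 11 → [4, 7]
6 → replaces 7 → [4, 6]
15 → extends → [4, 6, 15]
11 → replaces 15 → [4, 6, 11]
12 → extends → [4, 6, 11, 12]
Longest strictly increasing subsequence has length 4, so deletions = 8 − 4 = 4.

4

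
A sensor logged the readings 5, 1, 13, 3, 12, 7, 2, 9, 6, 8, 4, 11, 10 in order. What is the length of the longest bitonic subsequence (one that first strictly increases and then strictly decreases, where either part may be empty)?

6

inc[i] = longest strictly increasing subsequence ending at i; dec[i] = longest strictly decreasing subsequence starting at i:
i:      1  2  3  4  5  6  7  8  9 10 11 12 13
a[i]:   5  1 13  3 12  7  2  9  6  8  4 11 10
inc:    1  1  2  2  3  3  2  4  3  4  3  5  5
dec:    3  1  5  2  4  3  1  3  2  2  1  2  1
Best peak at i=3 (value 13): inc=2, dec=5, length 2+5−1 = 6.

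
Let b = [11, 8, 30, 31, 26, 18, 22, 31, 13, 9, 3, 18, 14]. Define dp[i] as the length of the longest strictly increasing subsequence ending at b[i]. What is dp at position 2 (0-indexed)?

2

dp[i] = 1 + max{dp[j] : j<i, b[j]<b[i]} (or 1 if no such j):
i:      0  1  2  3  4  5  6  7  8  9 10 11 12
b[i]:  11  8 30 31 26 18 22 31 13  9  3 18 14
dp:     1  1  2  3  2  2  3  4  2  2  1  3  3
At index 2 the value is 2.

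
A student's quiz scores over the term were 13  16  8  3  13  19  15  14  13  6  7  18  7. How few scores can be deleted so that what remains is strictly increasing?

9

Fewest deletions = n − (longest strictly increasing subsequence).
i:      1  2  3  4  5  6  7  8  9 10 11 12 13
a[i]:  13 16  8  3 13 19 15 14 13  6  7 18  7
dp:     1  2  1  1  2  3  3  3  2  2  3  4  3
max dp = 4, so deletions = 13 − 4 = 9.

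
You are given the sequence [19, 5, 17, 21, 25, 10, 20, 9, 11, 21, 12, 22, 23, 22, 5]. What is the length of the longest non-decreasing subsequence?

6

Track the smallest tail for each achievable length (allowing ties):
19 → extends → [19]
5 → replaces 19 → [5]
17 → extends → [5, 17]
21 → extends → [5, 17, 21]
25 → extends → [5, 17, 21, 25]
10 → replaces 17 → [5, 10, 21, 25]
20 → replaces 21 → [5, 10, 20, 25]
9 → replaces 10 → [5, 9, 20, 25]
11 → replaces 20 → [5, 9, 11, 25]
21 → replaces 25 → [5, 9, 11, 21]
12 → replaces 21 → [5, 9, 11, 12]
22 → extends → [5, 9, 11, 12, 22]
23 → extends → [5, 9, 11, 12, 22, 23]
22 → replaces 23 → [5, 9, 11, 12, 22, 22]
5 → replaces 9 → [5, 5, 11, 12, 22, 22]
Six tails, so the longest non-decreasing subsequence has length 6 (e.g. 5, 17, 21, 21, 22, 23).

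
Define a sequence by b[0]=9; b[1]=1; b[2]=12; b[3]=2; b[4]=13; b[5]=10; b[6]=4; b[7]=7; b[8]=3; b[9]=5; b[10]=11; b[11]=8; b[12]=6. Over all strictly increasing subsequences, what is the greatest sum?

34

Let S[i] be the best sum of a strictly increasing subsequence ending at i:
i:      0  1  2  3  4  5  6  7  8  9 10 11 12
b[i]:   9  1 12  2 13 10  4  7  3  5 11  8  6
S:      9  1 21  3 34 19  7 14  6 12 30 22 18
Maximum is 34 (e.g. 9 + 12 + 13).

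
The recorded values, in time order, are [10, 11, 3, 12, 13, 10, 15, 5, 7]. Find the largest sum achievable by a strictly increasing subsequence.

61

Let S[i] be the best sum of a strictly increasing subsequence ending at i:
i:      1  2  3  4  5  6  7  8  9
a[i]:  10 11  3 12 13 10 15  5  7
S:     10 21  3 33 46 13 61  8 15
Maximum is 61 (e.g. 10 + 11 + 12 + 13 + 15).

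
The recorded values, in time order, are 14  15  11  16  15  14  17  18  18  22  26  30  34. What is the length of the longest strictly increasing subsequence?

9

Track the smallest tail for each achievable length (strict):
14 → extends → [14]
15 → extends → [14, 15]
11 → replaces 14 → [11, 15]
16 → extends → [11, 15, 16]
15 → already a tail → [11, 15, 16]
14 → replaces 15 → [11, 14, 16]
17 → extends → [11, 14, 16, 17]
18 → extends → [11, 14, 16, 17, 18]
18 → already a tail → [11, 14, 16, 17, 18]
22 → extends → [11, 14, 16, 17, 18, 22]
26 → extends → [11, 14, 16, 17, 18, 22, 26]
30 → extends → [11, 14, 16, 17, 18, 22, 26, 30]
34 → extends → [11, 14, 16, 17, 18, 22, 26, 30, 34]
Nine tails, so the longest strictly increasing subsequence has length 9 (e.g. 14, 15, 16, 17, 18, 22, 26, 30, 34).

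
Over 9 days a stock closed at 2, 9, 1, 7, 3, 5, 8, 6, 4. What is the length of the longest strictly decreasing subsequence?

4

Let dp[i] be the longest strictly decreasing subsequence ending at i:
i:     1 2 3 4 5 6 7 8 9
a[i]:  2 9 1 7 3 5 8 6 4
dp:    1 1 2 2 3 3 2 3 4
Maximum is 4.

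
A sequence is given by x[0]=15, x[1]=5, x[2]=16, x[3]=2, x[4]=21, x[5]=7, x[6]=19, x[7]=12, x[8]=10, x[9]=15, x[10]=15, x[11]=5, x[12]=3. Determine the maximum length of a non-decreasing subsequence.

5

Track the smallest tail for each achievable length (allowing ties):
15 → extends → [15]
5 → replaces 15 → [5]
16 → extends → [5, 16]
2 → replaces 5 → [2, 16]
21 → extends → [2, 16, 21]
7 → replaces 16 → [2, 7, 21]
19 → replaces 21 → [2, 7, 19]
12 → replaces 19 → [2, 7, 12]
10 → replaces 12 → [2, 7, 10]
15 → extends → [2, 7, 10, 15]
15 → extends → [2, 7, 10, 15, 15]
5 → replaces 7 → [2, 5, 10, 15, 15]
3 → replaces 5 → [2, 3, 10, 15, 15]
Five tails, so the longest non-decreasing subsequence has length 5 (e.g. 5, 7, 12, 15, 15).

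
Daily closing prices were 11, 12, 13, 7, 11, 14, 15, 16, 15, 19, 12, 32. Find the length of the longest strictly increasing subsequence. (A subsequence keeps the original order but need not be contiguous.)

Track the smallest tail for each achievable length (strict):
11 → extends → [11]
12 → extends → [11, 12]
13 → extends → [11, 12, 13]
7 → replaces 11 → [7, 12, 13]
11 → replaces 12 → [7, 11, 13]
14 → extends → [7, 11, 13, 14]
15 → extends → [7, 11, 13, 14, 15]
16 → extends → [7, 11, 13, 14, 15, 16]
15 → already a tail → [7, 11, 13, 14, 15, 16]
19 → extends → [7, 11, 13, 14, 15, 16, 19]
12 → replaces 13 → [7, 11, 12, 14, 15, 16, 19]
32 → extends → [7, 11, 12, 14, 15, 16, 19, 32]
Eight tails, so the longest strictly increasing subsequence has length 8 (e.g. 11, 12, 13, 14, 15, 16, 19, 32).

8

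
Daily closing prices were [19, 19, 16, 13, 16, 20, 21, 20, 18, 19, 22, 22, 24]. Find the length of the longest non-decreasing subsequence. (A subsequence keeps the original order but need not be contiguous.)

7

Track the smallest tail for each achievable length (allowing ties):
19 → extends → [19]
19 → extends → [19, 19]
16 → replaces 19 → [16, 19]
13 → replaces 16 → [13, 19]
16 → replaces 19 → [13, 16]
20 → extends → [13, 16, 20]
21 → extends → [13, 16, 20, 21]
20 → replaces 21 → [13, 16, 20, 20]
18 → replaces 20 → [13, 16, 18, 20]
19 → replaces 20 → [13, 16, 18, 19]
22 → extends → [13, 16, 18, 19, 22]
22 → extends → [13, 16, 18, 19, 22, 22]
24 → extends → [13, 16, 18, 19, 22, 22, 24]
Seven tails, so the longest non-decreasing subsequence has length 7 (e.g. 19, 19, 20, 21, 22, 22, 24).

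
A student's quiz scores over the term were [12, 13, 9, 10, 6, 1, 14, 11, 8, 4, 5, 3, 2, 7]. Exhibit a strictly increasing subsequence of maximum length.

Patience tails give the LIS length; then backtrack through the dp parents:
12 → extends → [12]
13 → extends → [12, 13]
9 → replaces 12 → [9, 13]
10 → replaces 13 → [9, 10]
6 → replaces 9 → [6, 10]
1 → replaces 6 → [1, 10]
14 → extends → [1, 10, 14]
11 → replaces 14 → [1, 10, 11]
8 → replaces 10 → [1, 8, 11]
4 → replaces 8 → [1, 4, 11]
5 → replaces 11 → [1, 4, 5]
3 → replaces 4 → [1, 3, 5]
2 → replaces 3 → [1, 2, 5]
7 → extends → [1, 2, 5, 7]
Length 4; one witness is 1, 4, 5, 7.

1, 4, 5, 7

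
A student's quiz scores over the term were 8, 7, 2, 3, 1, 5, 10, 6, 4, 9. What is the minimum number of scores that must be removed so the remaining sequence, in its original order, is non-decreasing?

5

Fewest deletions = n − (longest non-decreasing subsequence).
Patience tails:
8 → extends → [8]
7 → replaces 8 → [7]
2 → replaces 7 → [2]
3 → extends → [2, 3]
1 → replaces 2 → [1, 3]
5 → extends → [1, 3, 5]
10 → extends → [1, 3, 5, 10]
6 → replaces 10 → [1, 3, 5, 6]
4 → replaces 5 → [1, 3, 4, 6]
9 → extends → [1, 3, 4, 6, 9]
Longest non-decreasing subsequence has length 5, so deletions = 10 − 5 = 5.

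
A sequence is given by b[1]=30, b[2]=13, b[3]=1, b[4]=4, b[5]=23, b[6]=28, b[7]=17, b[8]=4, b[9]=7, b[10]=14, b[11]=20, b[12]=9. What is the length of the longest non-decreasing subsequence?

6

Let dp[i] be the length of the longest such subsequence ending at index i:
i:      1  2  3  4  5  6  7  8  9 10 11 12
b[i]:  30 13  1  4 23 28 17  4  7 14 20  9
dp:     1  1  1  2  3  4  3  3  4  5  6  5
Maximum dp value is 6.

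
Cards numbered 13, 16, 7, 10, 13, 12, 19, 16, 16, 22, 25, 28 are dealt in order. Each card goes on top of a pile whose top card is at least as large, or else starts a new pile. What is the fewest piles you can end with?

7

Place each on the leftmost legal pile:
13 → new pile 1 (tops now [13])
16 → new pile 2 (tops now [13, 16])
7 → pile 1 (tops now [7, 16])
10 → pile 2 (tops now [7, 10])
13 → new pile 3 (tops now [7, 10, 13])
12 → pile 3 (tops now [7, 10, 12])
19 → new pile 4 (tops now [7, 10, 12, 19])
16 → pile 4 (tops now [7, 10, 12, 16])
16 → pile 4 (tops now [7, 10, 12, 16])
22 → new pile 5 (tops now [7, 10, 12, 16, 22])
25 → new pile 6 (tops now [7, 10, 12, 16, 22, 25])
28 → new pile 7 (tops now [7, 10, 12, 16, 22, 25, 28])
Seven piles.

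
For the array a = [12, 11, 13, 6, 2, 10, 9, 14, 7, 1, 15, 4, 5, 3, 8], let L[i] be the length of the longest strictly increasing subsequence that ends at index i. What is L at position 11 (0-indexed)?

2

dp[i] = 1 + max{dp[j] : j<i, a[j]<a[i]} (or 1 if no such j):
i:      0  1  2  3  4  5  6  7  8  9 10 11 12 13 14
a[i]:  12 11 13  6  2 10  9 14  7  1 15  4  5  3  8
dp:     1  1  2  1  1  2  2  3  2  1  4  2  3  2  4
At index 11 the value is 2.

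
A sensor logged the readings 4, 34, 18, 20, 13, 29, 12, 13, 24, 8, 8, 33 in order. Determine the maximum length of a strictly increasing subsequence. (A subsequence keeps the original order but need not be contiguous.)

5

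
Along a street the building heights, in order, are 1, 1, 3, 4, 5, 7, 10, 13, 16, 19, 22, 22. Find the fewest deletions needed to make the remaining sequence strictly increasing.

Fewest deletions = n − (longest strictly increasing subsequence).
i:      1  2  3  4  5  6  7  8  9 10 11 12
a[i]:   1  1  3  4  5  7 10 13 16 19 22 22
dp:     1  1  2  3  4  5  6  7  8  9 10 10
max dp = 10, so deletions = 12 − 10 = 2.

2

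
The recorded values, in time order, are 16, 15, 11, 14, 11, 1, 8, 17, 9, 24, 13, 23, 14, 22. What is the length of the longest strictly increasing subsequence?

6

Track the smallest tail for each achievable length (strict):
16 → extends → [16]
15 → replaces 16 → [15]
11 → replaces 15 → [11]
14 → extends → [11, 14]
11 → already a tail → [11, 14]
1 → replaces 11 → [1, 14]
8 → replaces 14 → [1, 8]
17 → extends → [1, 8, 17]
9 → replaces 17 → [1, 8, 9]
24 → extends → [1, 8, 9, 24]
13 → replaces 24 → [1, 8, 9, 13]
23 → extends → [1, 8, 9, 13, 23]
14 → replaces 23 → [1, 8, 9, 13, 14]
22 → extends → [1, 8, 9, 13, 14, 22]
Six tails, so the longest strictly increasing subsequence has length 6 (e.g. 1, 8, 9, 13, 14, 22).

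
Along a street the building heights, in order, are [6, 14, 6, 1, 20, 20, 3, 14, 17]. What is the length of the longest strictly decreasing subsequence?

3

Let dp[i] be the longest strictly decreasing subsequence ending at i:
i:      1  2  3  4  5  6  7  8  9
a[i]:   6 14  6  1 20 20  3 14 17
dp:     1  1  2  3  1  1  3  2  2
Maximum is 3.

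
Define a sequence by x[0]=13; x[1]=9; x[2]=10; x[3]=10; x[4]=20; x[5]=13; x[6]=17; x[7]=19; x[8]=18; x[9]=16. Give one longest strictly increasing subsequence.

9, 10, 13, 17, 19

Patience tails give the LIS length; then backtrack through the dp parents:
13 → extends → [13]
9 → replaces 13 → [9]
10 → extends → [9, 10]
10 → already a tail → [9, 10]
20 → extends → [9, 10, 20]
13 → replaces 20 → [9, 10, 13]
17 → extends → [9, 10, 13, 17]
19 → extends → [9, 10, 13, 17, 19]
18 → replaces 19 → [9, 10, 13, 17, 18]
16 → replaces 17 → [9, 10, 13, 16, 18]
Length 5; one witness is 9, 10, 13, 17, 19.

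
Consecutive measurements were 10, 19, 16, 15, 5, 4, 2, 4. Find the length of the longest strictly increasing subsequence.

2

Track the smallest tail for each achievable length (strict):
10 → extends → [10]
19 → extends → [10, 19]
16 → replaces 19 → [10, 16]
15 → replaces 16 → [10, 15]
5 → replaces 10 → [5, 15]
4 → replaces 5 → [4, 15]
2 → replaces 4 → [2, 15]
4 → replaces 15 → [2, 4]
Two tails, so the longest strictly increasing subsequence has length 2 (e.g. 10, 19).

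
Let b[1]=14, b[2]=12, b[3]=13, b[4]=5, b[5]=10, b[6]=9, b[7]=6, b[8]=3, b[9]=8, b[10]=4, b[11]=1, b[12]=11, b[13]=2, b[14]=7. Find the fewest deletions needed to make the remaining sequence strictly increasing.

Fewest deletions = n − (longest strictly increasing subsequence).
i:      1  2  3  4  5  6  7  8  9 10 11 12 13 14
b[i]:  14 12 13  5 10  9  6  3  8  4  1 11  2  7
dp:     1  1  2  1  2  2  2  1  3  2  1  4  2  3
max dp = 4, so deletions = 14 − 4 = 10.

10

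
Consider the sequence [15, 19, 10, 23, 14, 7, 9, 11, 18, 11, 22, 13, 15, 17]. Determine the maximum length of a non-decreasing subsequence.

7

Let dp[i] be the length of the longest such subsequence ending at index i:
i:      1  2  3  4  5  6  7  8  9 10 11 12 13 14
a[i]:  15 19 10 23 14  7  9 11 18 11 22 13 15 17
dp:     1  2  1  3  2  1  2  3  4  4  5  5  6  7
Maximum dp value is 7.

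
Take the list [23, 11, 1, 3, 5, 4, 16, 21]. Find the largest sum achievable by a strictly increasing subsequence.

48

Let S[i] be the best sum of a strictly increasing subsequence ending at i:
i:      1  2  3  4  5  6  7  8
a[i]:  23 11  1  3  5  4 16 21
S:     23 11  1  4  9  8 27 48
Maximum is 48 (e.g. 11 + 16 + 21).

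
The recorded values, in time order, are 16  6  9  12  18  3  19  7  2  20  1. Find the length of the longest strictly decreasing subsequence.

5

Negate each value so 'decreasing' becomes 'increasing', then run patience tails on the negated sequence:
-16 → extends → [-16]
-6 → extends → [-16, -6]
-9 → replaces -6 → [-16, -9]
-12 → replaces -9 → [-16, -12]
-18 → replaces -16 → [-18, -12]
-3 → extends → [-18, -12, -3]
-19 → replaces -18 → [-19, -12, -3]
-7 → replaces -3 → [-19, -12, -7]
-2 → extends → [-19, -12, -7, -2]
-20 → replaces -19 → [-20, -12, -7, -2]
-1 → extends → [-20, -12, -7, -2, -1]
Five tails, so the longest strictly decreasing subsequence of the original has length 5.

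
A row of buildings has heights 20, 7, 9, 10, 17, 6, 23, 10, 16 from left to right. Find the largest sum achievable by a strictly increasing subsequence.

Let S[i] be the best sum of a strictly increasing subsequence ending at i:
i:      1  2  3  4  5  6  7  8  9
a[i]:  20  7  9 10 17  6 23 10 16
S:     20  7 16 26 43  6 66 26 42
Maximum is 66 (e.g. 7 + 9 + 10 + 17 + 23).

66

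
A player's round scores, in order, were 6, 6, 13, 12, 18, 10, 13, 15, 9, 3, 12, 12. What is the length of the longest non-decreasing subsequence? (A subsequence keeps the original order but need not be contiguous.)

Let dp[i] be the length of the longest such subsequence ending at index i:
i:      1  2  3  4  5  6  7  8  9 10 11 12
a[i]:   6  6 13 12 18 10 13 15  9  3 12 12
dp:     1  2  3  3  4  3  4  5  3  1  4  5
Maximum dp value is 5.

5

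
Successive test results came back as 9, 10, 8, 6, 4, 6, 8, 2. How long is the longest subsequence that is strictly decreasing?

5

Negate each value so 'decreasing' becomes 'increasing', then run patience tails on the negated sequence:
-9 → extends → [-9]
-10 → replaces -9 → [-10]
-8 → extends → [-10, -8]
-6 → extends → [-10, -8, -6]
-4 → extends → [-10, -8, -6, -4]
-6 → already a tail → [-10, -8, -6, -4]
-8 → already a tail → [-10, -8, -6, -4]
-2 → extends → [-10, -8, -6, -4, -2]
Five tails, so the longest strictly decreasing subsequence of the original has length 5.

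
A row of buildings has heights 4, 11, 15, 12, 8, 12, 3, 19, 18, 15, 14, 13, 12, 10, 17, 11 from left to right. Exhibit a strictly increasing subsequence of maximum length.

4, 11, 12, 15, 17

Patience tails give the LIS length; then backtrack through the dp parents:
4 → extends → [4]
11 → extends → [4, 11]
15 → extends → [4, 11, 15]
12 → replaces 15 → [4, 11, 12]
8 → replaces 11 → [4, 8, 12]
12 → already a tail → [4, 8, 12]
3 → replaces 4 → [3, 8, 12]
19 → extends → [3, 8, 12, 19]
18 → replaces 19 → [3, 8, 12, 18]
15 → replaces 18 → [3, 8, 12, 15]
14 → replaces 15 → [3, 8, 12, 14]
13 → replaces 14 → [3, 8, 12, 13]
12 → already a tail → [3, 8, 12, 13]
10 → replaces 12 → [3, 8, 10, 13]
17 → extends → [3, 8, 10, 13, 17]
11 → replaces 13 → [3, 8, 10, 11, 17]
Length 5; one witness is 4, 11, 12, 15, 17.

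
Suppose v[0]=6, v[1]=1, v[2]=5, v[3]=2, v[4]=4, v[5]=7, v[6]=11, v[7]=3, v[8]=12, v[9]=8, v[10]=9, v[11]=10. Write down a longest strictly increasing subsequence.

Patience tails give the LIS length; then backtrack through the dp parents:
6 → extends → [6]
1 → replaces 6 → [1]
5 → extends → [1, 5]
2 → replaces 5 → [1, 2]
4 → extends → [1, 2, 4]
7 → extends → [1, 2, 4, 7]
11 → extends → [1, 2, 4, 7, 11]
3 → replaces 4 → [1, 2, 3, 7, 11]
12 → extends → [1, 2, 3, 7, 11, 12]
8 → replaces 11 → [1, 2, 3, 7, 8, 12]
9 → replaces 12 → [1, 2, 3, 7, 8, 9]
10 → extends → [1, 2, 3, 7, 8, 9, 10]
Length 7; one witness is 1, 2, 4, 7, 8, 9, 10.

1, 2, 4, 7, 8, 9, 10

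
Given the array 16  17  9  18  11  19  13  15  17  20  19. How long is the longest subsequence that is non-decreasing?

6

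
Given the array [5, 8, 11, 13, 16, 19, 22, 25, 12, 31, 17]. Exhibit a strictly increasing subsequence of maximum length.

5, 8, 11, 13, 16, 19, 22, 25, 31

Patience tails give the LIS length; then backtrack through the dp parents:
5 → extends → [5]
8 → extends → [5, 8]
11 → extends → [5, 8, 11]
13 → extends → [5, 8, 11, 13]
16 → extends → [5, 8, 11, 13, 16]
19 → extends → [5, 8, 11, 13, 16, 19]
22 → extends → [5, 8, 11, 13, 16, 19, 22]
25 → extends → [5, 8, 11, 13, 16, 19, 22, 25]
12 → replaces 13 → [5, 8, 11, 12, 16, 19, 22, 25]
31 → extends → [5, 8, 11, 12, 16, 19, 22, 25, 31]
17 → replaces 19 → [5, 8, 11, 12, 16, 17, 22, 25, 31]
Length 9; one witness is 5, 8, 11, 13, 16, 19, 22, 25, 31.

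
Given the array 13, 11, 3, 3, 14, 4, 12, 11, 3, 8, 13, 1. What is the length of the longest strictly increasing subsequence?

4

Track the smallest tail for each achievable length (strict):
13 → extends → [13]
11 → replaces 13 → [11]
3 → replaces 11 → [3]
3 → already a tail → [3]
14 → extends → [3, 14]
4 → replaces 14 → [3, 4]
12 → extends → [3, 4, 12]
11 → replaces 12 → [3, 4, 11]
3 → already a tail → [3, 4, 11]
8 → replaces 11 → [3, 4, 8]
13 → extends → [3, 4, 8, 13]
1 → replaces 3 → [1, 4, 8, 13]
Four tails, so the longest strictly increasing subsequence has length 4 (e.g. 3, 4, 12, 13).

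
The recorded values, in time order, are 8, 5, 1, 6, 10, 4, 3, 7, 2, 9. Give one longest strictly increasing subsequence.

5, 6, 7, 9

Patience tails give the LIS length; then backtrack through the dp parents:
8 → extends → [8]
5 → replaces 8 → [5]
1 → replaces 5 → [1]
6 → extends → [1, 6]
10 → extends → [1, 6, 10]
4 → replaces 6 → [1, 4, 10]
3 → replaces 4 → [1, 3, 10]
7 → replaces 10 → [1, 3, 7]
2 → replaces 3 → [1, 2, 7]
9 → extends → [1, 2, 7, 9]
Length 4; one witness is 5, 6, 7, 9.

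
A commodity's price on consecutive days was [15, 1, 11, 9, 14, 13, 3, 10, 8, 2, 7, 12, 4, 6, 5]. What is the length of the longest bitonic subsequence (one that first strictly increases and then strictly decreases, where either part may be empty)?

inc[i] = longest strictly increasing subsequence ending at i; dec[i] = longest strictly decreasing subsequence starting at i:
i:      1  2  3  4  5  6  7  8  9 10 11 12 13 14 15
a[i]:  15  1 11  9 14 13  3 10  8  2  7 12  4  6  5
inc:    1  1  2  2  3  3  2  3  3  2  3  4  3  4  4
dec:    8  1  6  5  7  6  2  5  4  1  3  3  1  2  1
Best peak at i=5 (value 14): inc=3, dec=7, length 3+7−1 = 9.

9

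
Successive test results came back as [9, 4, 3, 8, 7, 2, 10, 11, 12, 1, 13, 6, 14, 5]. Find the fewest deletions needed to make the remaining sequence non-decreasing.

Fewest deletions = n − (longest non-decreasing subsequence).
Patience tails:
9 → extends → [9]
4 → replaces 9 → [4]
3 → replaces 4 → [3]
8 → extends → [3, 8]
7 → replaces 8 → [3, 7]
2 → replaces 3 → [2, 7]
10 → extends → [2, 7, 10]
11 → extends → [2, 7, 10, 11]
12 → extends → [2, 7, 10, 11, 12]
1 → replaces 2 → [1, 7, 10, 11, 12]
13 → extends → [1, 7, 10, 11, 12, 13]
6 → replaces 7 → [1, 6, 10, 11, 12, 13]
14 → extends → [1, 6, 10, 11, 12, 13, 14]
5 → replaces 6 → [1, 5, 10, 11, 12, 13, 14]
Longest non-decreasing subsequence has length 7, so deletions = 14 − 7 = 7.

7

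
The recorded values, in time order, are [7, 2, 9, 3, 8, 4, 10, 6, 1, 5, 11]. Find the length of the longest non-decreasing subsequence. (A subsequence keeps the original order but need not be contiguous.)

Track the smallest tail for each achievable length (allowing ties):
7 → extends → [7]
2 → replaces 7 → [2]
9 → extends → [2, 9]
3 → replaces 9 → [2, 3]
8 → extends → [2, 3, 8]
4 → replaces 8 → [2, 3, 4]
10 → extends → [2, 3, 4, 10]
6 → replaces 10 → [2, 3, 4, 6]
1 → replaces 2 → [1, 3, 4, 6]
5 → replaces 6 → [1, 3, 4, 5]
11 → extends → [1, 3, 4, 5, 11]
Five tails, so the longest non-decreasing subsequence has length 5 (e.g. 2, 3, 8, 10, 11).

5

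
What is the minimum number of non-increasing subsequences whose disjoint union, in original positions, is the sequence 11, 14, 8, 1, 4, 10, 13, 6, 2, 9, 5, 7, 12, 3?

5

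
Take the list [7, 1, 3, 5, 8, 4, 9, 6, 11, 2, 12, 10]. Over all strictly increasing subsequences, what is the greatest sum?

Let S[i] be the best sum of a strictly increasing subsequence ending at i:
i:      1  2  3  4  5  6  7  8  9 10 11 12
a[i]:   7  1  3  5  8  4  9  6 11  2 12 10
S:      7  1  4  9 17  8 26 15 37  3 49 36
Maximum is 49 (e.g. 1 + 3 + 5 + 8 + 9 + 11 + 12).

49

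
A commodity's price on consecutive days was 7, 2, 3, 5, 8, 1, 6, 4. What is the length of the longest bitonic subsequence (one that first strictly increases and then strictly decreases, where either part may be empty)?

inc[i] = longest strictly increasing subsequence ending at i; dec[i] = longest strictly decreasing subsequence starting at i:
i:     1 2 3 4 5 6 7 8
a[i]:  7 2 3 5 8 1 6 4
inc:   1 1 2 3 4 1 4 3
dec:   3 2 2 2 3 1 2 1
Best peak at i=5 (value 8): inc=4, dec=3, length 4+3−1 = 6.

6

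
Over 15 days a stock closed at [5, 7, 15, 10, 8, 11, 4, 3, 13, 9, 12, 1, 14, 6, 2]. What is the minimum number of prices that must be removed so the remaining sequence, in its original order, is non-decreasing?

9

Fewest deletions = n − (longest non-decreasing subsequence).
i:      1  2  3  4  5  6  7  8  9 10 11 12 13 14 15
a[i]:   5  7 15 10  8 11  4  3 13  9 12  1 14  6  2
dp:     1  2  3  3  3  4  1  1  5  4  5  1  6  2  2
max dp = 6, so deletions = 15 − 6 = 9.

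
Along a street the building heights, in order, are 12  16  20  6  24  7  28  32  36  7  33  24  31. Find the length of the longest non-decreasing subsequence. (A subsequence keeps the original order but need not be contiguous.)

Track the smallest tail for each achievable length (allowing ties):
12 → extends → [12]
16 → extends → [12, 16]
20 → extends → [12, 16, 20]
6 → replaces 12 → [6, 16, 20]
24 → extends → [6, 16, 20, 24]
7 → replaces 16 → [6, 7, 20, 24]
28 → extends → [6, 7, 20, 24, 28]
32 → extends → [6, 7, 20, 24, 28, 32]
36 → extends → [6, 7, 20, 24, 28, 32, 36]
7 → replaces 20 → [6, 7, 7, 24, 28, 32, 36]
33 → replaces 36 → [6, 7, 7, 24, 28, 32, 33]
24 → replaces 28 → [6, 7, 7, 24, 24, 32, 33]
31 → replaces 32 → [6, 7, 7, 24, 24, 31, 33]
Seven tails, so the longest non-decreasing subsequence has length 7 (e.g. 12, 16, 20, 24, 28, 32, 36).

7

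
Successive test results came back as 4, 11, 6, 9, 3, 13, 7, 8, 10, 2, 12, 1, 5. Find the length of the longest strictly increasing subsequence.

Track the smallest tail for each achievable length (strict):
4 → extends → [4]
11 → extends → [4, 11]
6 → replaces 11 → [4, 6]
9 → extends → [4, 6, 9]
3 → replaces 4 → [3, 6, 9]
13 → extends → [3, 6, 9, 13]
7 → replaces 9 → [3, 6, 7, 13]
8 → replaces 13 → [3, 6, 7, 8]
10 → extends → [3, 6, 7, 8, 10]
2 → replaces 3 → [2, 6, 7, 8, 10]
12 → extends → [2, 6, 7, 8, 10, 12]
1 → replaces 2 → [1, 6, 7, 8, 10, 12]
5 → replaces 6 → [1, 5, 7, 8, 10, 12]
Six tails, so the longest strictly increasing subsequence has length 6 (e.g. 4, 6, 7, 8, 10, 12).

6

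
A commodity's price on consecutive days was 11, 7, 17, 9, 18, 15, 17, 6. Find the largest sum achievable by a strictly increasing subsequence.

Let S[i] be the best sum of a strictly increasing subsequence ending at i:
i:      1  2  3  4  5  6  7  8
a[i]:  11  7 17  9 18 15 17  6
S:     11  7 28 16 46 31 48  6
Maximum is 48 (e.g. 7 + 9 + 15 + 17).

48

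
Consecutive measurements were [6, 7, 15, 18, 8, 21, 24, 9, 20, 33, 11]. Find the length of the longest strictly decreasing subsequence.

3

Let dp[i] be the longest strictly decreasing subsequence ending at i:
i:      1  2  3  4  5  6  7  8  9 10 11
a[i]:   6  7 15 18  8 21 24  9 20 33 11
dp:     1  1  1  1  2  1  1  2  2  1  3
Maximum is 3.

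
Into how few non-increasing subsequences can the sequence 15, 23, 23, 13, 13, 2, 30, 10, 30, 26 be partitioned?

3

Place each on the leftmost legal pile:
15 → new pile 1 (tops now [15])
23 → new pile 2 (tops now [15, 23])
23 → pile 2 (tops now [15, 23])
13 → pile 1 (tops now [13, 23])
13 → pile 1 (tops now [13, 23])
2 → pile 1 (tops now [2, 23])
30 → new pile 3 (tops now [2, 23, 30])
10 → pile 2 (tops now [2, 10, 30])
30 → pile 3 (tops now [2, 10, 30])
26 → pile 3 (tops now [2, 10, 26])
Three piles.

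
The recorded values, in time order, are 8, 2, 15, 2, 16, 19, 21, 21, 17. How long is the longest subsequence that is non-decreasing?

6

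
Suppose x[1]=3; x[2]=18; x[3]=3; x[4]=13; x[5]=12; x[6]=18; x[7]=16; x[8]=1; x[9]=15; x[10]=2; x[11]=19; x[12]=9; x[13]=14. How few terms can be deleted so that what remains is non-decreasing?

Fewest deletions = n − (longest non-decreasing subsequence).
Patience tails:
3 → extends → [3]
18 → extends → [3, 18]
3 → replaces 18 → [3, 3]
13 → extends → [3, 3, 13]
12 → replaces 13 → [3, 3, 12]
18 → extends → [3, 3, 12, 18]
16 → replaces 18 → [3, 3, 12, 16]
1 → replaces 3 → [1, 3, 12, 16]
15 → replaces 16 → [1, 3, 12, 15]
2 → replaces 3 → [1, 2, 12, 15]
19 → extends → [1, 2, 12, 15, 19]
9 → replaces 12 → [1, 2, 9, 15, 19]
14 → replaces 15 → [1, 2, 9, 14, 19]
Longest non-decreasing subsequence has length 5, so deletions = 13 − 5 = 8.

8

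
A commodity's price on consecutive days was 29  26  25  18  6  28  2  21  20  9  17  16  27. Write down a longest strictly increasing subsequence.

6, 9, 17, 27

Patience tails give the LIS length; then backtrack through the dp parents:
29 → extends → [29]
26 → replaces 29 → [26]
25 → replaces 26 → [25]
18 → replaces 25 → [18]
6 → replaces 18 → [6]
28 → extends → [6, 28]
2 → replaces 6 → [2, 28]
21 → replaces 28 → [2, 21]
20 → replaces 21 → [2, 20]
9 → replaces 20 → [2, 9]
17 → extends → [2, 9, 17]
16 → replaces 17 → [2, 9, 16]
27 → extends → [2, 9, 16, 27]
Length 4; one witness is 6, 9, 17, 27.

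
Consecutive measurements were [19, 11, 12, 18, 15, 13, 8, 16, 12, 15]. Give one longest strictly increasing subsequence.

11, 12, 15, 16

Patience tails give the LIS length; then backtrack through the dp parents:
19 → extends → [19]
11 → replaces 19 → [11]
12 → extends → [11, 12]
18 → extends → [11, 12, 18]
15 → replaces 18 → [11, 12, 15]
13 → replaces 15 → [11, 12, 13]
8 → replaces 11 → [8, 12, 13]
16 → extends → [8, 12, 13, 16]
12 → already a tail → [8, 12, 13, 16]
15 → replaces 16 → [8, 12, 13, 15]
Length 4; one witness is 11, 12, 15, 16.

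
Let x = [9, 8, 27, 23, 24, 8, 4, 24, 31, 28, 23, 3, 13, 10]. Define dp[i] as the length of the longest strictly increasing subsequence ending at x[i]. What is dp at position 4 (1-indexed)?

dp[i] = 1 + max{dp[j] : j<i, x[j]<x[i]} (or 1 if no such j):
i:      1  2  3  4  5  6  7  8  9 10 11 12 13 14
x[i]:   9  8 27 23 24  8  4 24 31 28 23  3 13 10
dp:     1  1  2  2  3  1  1  3  4  4  2  1  2  2
At index 4 the value is 2.

2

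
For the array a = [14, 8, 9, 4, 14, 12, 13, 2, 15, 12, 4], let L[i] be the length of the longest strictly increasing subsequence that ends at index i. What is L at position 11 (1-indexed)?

dp[i] = 1 + max{dp[j] : j<i, a[j]<a[i]} (or 1 if no such j):
i:      1  2  3  4  5  6  7  8  9 10 11
a[i]:  14  8  9  4 14 12 13  2 15 12  4
dp:     1  1  2  1  3  3  4  1  5  3  2
At index 11 the value is 2.

2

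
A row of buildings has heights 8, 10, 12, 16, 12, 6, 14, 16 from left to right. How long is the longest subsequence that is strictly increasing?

Track the smallest tail for each achievable length (strict):
8 → extends → [8]
10 → extends → [8, 10]
12 → extends → [8, 10, 12]
16 → extends → [8, 10, 12, 16]
12 → already a tail → [8, 10, 12, 16]
6 → replaces 8 → [6, 10, 12, 16]
14 → replaces 16 → [6, 10, 12, 14]
16 → extends → [6, 10, 12, 14, 16]
Five tails, so the longest strictly increasing subsequence has length 5 (e.g. 8, 10, 12, 14, 16).

5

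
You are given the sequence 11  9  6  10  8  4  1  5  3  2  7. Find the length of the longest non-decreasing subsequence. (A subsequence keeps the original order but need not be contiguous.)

Track the smallest tail for each achievable length (allowing ties):
11 → extends → [11]
9 → replaces 11 → [9]
6 → replaces 9 → [6]
10 → extends → [6, 10]
8 → replaces 10 → [6, 8]
4 → replaces 6 → [4, 8]
1 → replaces 4 → [1, 8]
5 → replaces 8 → [1, 5]
3 → replaces 5 → [1, 3]
2 → replaces 3 → [1, 2]
7 → extends → [1, 2, 7]
Three tails, so the longest non-decreasing subsequence has length 3 (e.g. 4, 5, 7).

3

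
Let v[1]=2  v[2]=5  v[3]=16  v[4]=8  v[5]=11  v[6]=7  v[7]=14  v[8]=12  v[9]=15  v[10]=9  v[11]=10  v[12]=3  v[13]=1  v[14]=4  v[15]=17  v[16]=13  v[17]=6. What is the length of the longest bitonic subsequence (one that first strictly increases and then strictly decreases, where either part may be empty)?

9

inc[i] = longest strictly increasing subsequence ending at i; dec[i] = longest strictly decreasing subsequence starting at i:
i:      1  2  3  4  5  6  7  8  9 10 11 12 13 14 15 16 17
v[i]:   2  5 16  8 11  7 14 12 15  9 10  3  1  4 17 13  6
inc:    1  2  3  3  4  3  5  5  6  4  5  2  1  3  7  6  4
dec:    2  3  6  4  4  3  5  4  4  3  3  2  1  1  3  2  1
Best peak at i=7 (value 14): inc=5, dec=5, length 5+5−1 = 9.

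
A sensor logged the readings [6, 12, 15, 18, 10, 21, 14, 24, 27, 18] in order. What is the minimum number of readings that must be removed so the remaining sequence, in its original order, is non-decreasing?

3

Fewest deletions = n − (longest non-decreasing subsequence).
i:      1  2  3  4  5  6  7  8  9 10
a[i]:   6 12 15 18 10 21 14 24 27 18
dp:     1  2  3  4  2  5  3  6  7  5
max dp = 7, so deletions = 10 − 7 = 3.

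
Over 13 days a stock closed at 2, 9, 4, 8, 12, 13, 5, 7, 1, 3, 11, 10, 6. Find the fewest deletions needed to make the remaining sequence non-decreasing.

8

Fewest deletions = n − (longest non-decreasing subsequence).
Patience tails:
2 → extends → [2]
9 → extends → [2, 9]
4 → replaces 9 → [2, 4]
8 → extends → [2, 4, 8]
12 → extends → [2, 4, 8, 12]
13 → extends → [2, 4, 8, 12, 13]
5 → replaces 8 → [2, 4, 5, 12, 13]
7 → replaces 12 → [2, 4, 5, 7, 13]
1 → replaces 2 → [1, 4, 5, 7, 13]
3 → replaces 4 → [1, 3, 5, 7, 13]
11 → replaces 13 → [1, 3, 5, 7, 11]
10 → replaces 11 → [1, 3, 5, 7, 10]
6 → replaces 7 → [1, 3, 5, 6, 10]
Longest non-decreasing subsequence has length 5, so deletions = 13 − 5 = 8.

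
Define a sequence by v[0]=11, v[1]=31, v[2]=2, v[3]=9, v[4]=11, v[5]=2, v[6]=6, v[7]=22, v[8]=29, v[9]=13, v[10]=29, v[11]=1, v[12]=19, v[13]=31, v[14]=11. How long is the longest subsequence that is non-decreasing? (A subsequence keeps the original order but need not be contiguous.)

Let dp[i] be the length of the longest such subsequence ending at index i:
i:      0  1  2  3  4  5  6  7  8  9 10 11 12 13 14
v[i]:  11 31  2  9 11  2  6 22 29 13 29  1 19 31 11
dp:     1  2  1  2  3  2  3  4  5  4  6  1  5  7  4
Maximum dp value is 7.

7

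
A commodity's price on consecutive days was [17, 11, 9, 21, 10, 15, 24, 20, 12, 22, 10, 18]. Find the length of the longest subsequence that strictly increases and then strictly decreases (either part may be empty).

7

inc[i] = longest strictly increasing subsequence ending at i; dec[i] = longest strictly decreasing subsequence starting at i:
i:      1  2  3  4  5  6  7  8  9 10 11 12
a[i]:  17 11  9 21 10 15 24 20 12 22 10 18
inc:    1  1  1  2  2  3  4  4  3  5  2  4
dec:    4  2  1  4  1  3  4  3  2  2  1  1
Best peak at i=7 (value 24): inc=4, dec=4, length 4+4−1 = 7.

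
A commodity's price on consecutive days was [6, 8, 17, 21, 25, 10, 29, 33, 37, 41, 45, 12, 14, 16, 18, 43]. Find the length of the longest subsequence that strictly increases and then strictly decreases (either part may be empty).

11

inc[i] = longest strictly increasing subsequence ending at i; dec[i] = longest strictly decreasing subsequence starting at i:
i:      1  2  3  4  5  6  7  8  9 10 11 12 13 14 15 16
a[i]:   6  8 17 21 25 10 29 33 37 41 45 12 14 16 18 43
inc:    1  2  3  4  5  3  6  7  8  9 10  4  5  6  7 10
dec:    1  1  2  2  2  1  2  2  2  2  2  1  1  1  1  1
Best peak at i=11 (value 45): inc=10, dec=2, length 10+2−1 = 11.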